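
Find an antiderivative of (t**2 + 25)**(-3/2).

Substitute t = 5·tan(θ), so dt = 5·sec(θ)^2 dθ and the radical becomes sqrt(t**2 + 25) = 5·sec(θ) by the Pythagorean identity.
Integrate the resulting trig expression in θ, then back-substitute tan(θ) = t/5, sec(θ) = sqrt(t**2 + 25)/5 (absorbing any constant into C).

t/(25*sqrt(t**2 + 25)) + C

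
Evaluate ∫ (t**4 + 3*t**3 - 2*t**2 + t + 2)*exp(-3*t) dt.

Use integration by parts with u = t**4 + 3*t**3 - 2*t**2 + t + 2, dv = exp(-3*t) dt, so v = -exp(-3*t)/3.
Apply parts 4 times (tabular method): alternate signs, differentiate u down to 0, integrate dv up.

(-27*t**4 - 117*t**3 - 63*t**2 - 69*t - 77)*exp(-3*t)/81 + C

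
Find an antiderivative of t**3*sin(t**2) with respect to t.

-t**2*cos(t**2)/2 + sin(t**2)/2 + C

Let u = t², du = 2t dt; rewrite as (1/2)∫ u^1·sin(1u) du.
Now integrate by parts 1 time.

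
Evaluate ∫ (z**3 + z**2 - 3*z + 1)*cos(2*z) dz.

Use integration by parts with u = z**3 + z**2 - 3*z + 1, dv = cos(2*z) dz, so v = sin(2*z)/2.
Apply parts 3 times (tabular method): alternate signs, differentiate u down to 0, integrate dv up.

z**3*sin(2*z)/2 + z**2*sin(2*z)/2 + 3*z**2*cos(2*z)/4 - 9*z*sin(2*z)/4 + z*cos(2*z)/2 + sin(2*z)/4 - 9*cos(2*z)/8 + C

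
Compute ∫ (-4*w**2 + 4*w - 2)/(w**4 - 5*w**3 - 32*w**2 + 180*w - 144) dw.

Factor the denominator: (w - 6)*(w - 4)*(w - 1)*(w + 6).
Partial-fraction decomposition: 17/(84*(w + 6)) - 2/(105*(w - 1)) + 5/(6*(w - 4)) - 61/(60*(w - 6)).
Integrate each term: A/(w−a) contributes A·log|w−a|.

-61*log(w - 6)/60 + 5*log(w - 4)/6 - 2*log(w - 1)/105 + 17*log(w + 6)/84 + C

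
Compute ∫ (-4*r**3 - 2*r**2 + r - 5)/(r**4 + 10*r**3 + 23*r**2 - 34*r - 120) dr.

-43*log(r - 2)/210 - 41*log(r + 3)/5 + 215*log(r + 4)/6 - 220*log(r + 5)/7 + C

Factor the denominator: (r - 2)*(r + 3)*(r + 4)*(r + 5).
Partial-fraction decomposition: -220/(7*(r + 5)) + 215/(6*(r + 4)) - 41/(5*(r + 3)) - 43/(210*(r - 2)).
Integrate each term: A/(r−a) contributes A·log|r−a|.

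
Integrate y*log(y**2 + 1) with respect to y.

Let u = y**2 + 1, so du = (2*y) dy.
The integral becomes (1/2)·∫ log(u) du; integrate by parts with u′=log(u), dv′=du.

y**2*log(y**2 + 1)/2 - y**2/2 + log(y**2 + 1)/2 + C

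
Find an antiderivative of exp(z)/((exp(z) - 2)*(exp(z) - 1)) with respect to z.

log(exp(z) - 2) - log(exp(z) - 1) + C

Let u = e^z, du = e^z dz.
The integral becomes ∫ du/((u-1)(u-2)); decompose into partial fractions.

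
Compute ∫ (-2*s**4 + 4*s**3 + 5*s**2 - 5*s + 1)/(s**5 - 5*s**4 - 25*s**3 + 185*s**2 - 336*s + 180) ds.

-59*log(s - 5)/24 + 23*log(s - 3)/36 + 11*log(s - 2)/24 - 3*log(s - 1)/56 - 295*log(s + 6)/504 + C

Factor the denominator: (s - 5)*(s - 3)*(s - 2)*(s - 1)*(s + 6).
Partial-fraction decomposition: -295/(504*(s + 6)) - 3/(56*(s - 1)) + 11/(24*(s - 2)) + 23/(36*(s - 3)) - 59/(24*(s - 5)).
Integrate each term: A/(s−a) contributes A·log|s−a|.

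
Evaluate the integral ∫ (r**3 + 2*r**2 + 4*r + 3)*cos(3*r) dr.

Use integration by parts with u = r**3 + 2*r**2 + 4*r + 3, dv = cos(3*r) dr, so v = sin(3*r)/3.
Apply parts 3 times (tabular method): alternate signs, differentiate u down to 0, integrate dv up.

r**3*sin(3*r)/3 + 2*r**2*sin(3*r)/3 + r**2*cos(3*r)/3 + 10*r*sin(3*r)/9 + 4*r*cos(3*r)/9 + 23*sin(3*r)/27 + 10*cos(3*r)/27 + C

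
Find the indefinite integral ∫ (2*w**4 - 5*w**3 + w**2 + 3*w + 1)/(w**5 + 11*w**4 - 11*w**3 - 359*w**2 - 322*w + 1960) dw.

Factor the denominator: (w - 5)*(w - 2)*(w + 4)*(w + 7)**2.
Partial-fraction decomposition: 211/(1944*(w + 7)) - 1091/(54*(w + 7)**2) + 31/(18*(w + 4)) - 1/(486*(w - 2)) + 37/(216*(w - 5)).
Integrate each term; A/(w−a) gives A·log|w−a|; A/(w−a)² gives −A/(w−a).

37*log(w - 5)/216 - log(w - 2)/486 + 31*log(w + 4)/18 + 211*log(w + 7)/1944 + 1091/(54*w + 378) + C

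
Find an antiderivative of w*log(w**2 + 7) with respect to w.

Let u = w**2 + 7, so du = (2*w) dw.
The integral becomes (1/2)·∫ log(u) du; integrate by parts with u′=log(u), dv′=du.

w**2*log(w**2 + 7)/2 - w**2/2 + 7*log(w**2 + 7)/2 + C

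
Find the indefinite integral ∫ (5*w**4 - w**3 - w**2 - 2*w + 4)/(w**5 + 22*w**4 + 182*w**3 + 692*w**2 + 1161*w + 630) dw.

Factor the denominator: (w + 1)*(w + 3)*(w + 5)*(w + 6)*(w + 7).
Partial-fraction decomposition: 12317/(48*(w + 7)) - 6676/(15*(w + 6)) + 3239/(16*(w + 5)) - 433/(48*(w + 3)) + 11/(240*(w + 1)).
Integrate each term: A/(w−a) contributes A·log|w−a|.

11*log(w + 1)/240 - 433*log(w + 3)/48 + 3239*log(w + 5)/16 - 6676*log(w + 6)/15 + 12317*log(w + 7)/48 + C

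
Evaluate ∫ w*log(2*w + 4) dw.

Use integration by parts with u = log(2*w + 4), dv = w dw.
Then du = 2/(2*w + 4) dw and v = w**2/2.

w**2*log(2*w + 4)/2 - w**2/4 + w - 2*log(w + 2) + C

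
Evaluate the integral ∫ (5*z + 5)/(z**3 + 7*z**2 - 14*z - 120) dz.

5*log(z - 4)/18 + 20*log(z + 5)/9 - 5*log(z + 6)/2 + C

Factor the denominator: (z - 4)*(z + 5)*(z + 6).
Partial-fraction decomposition: -5/(2*(z + 6)) + 20/(9*(z + 5)) + 5/(18*(z - 4)).
Integrate each term: A/(z−a) contributes A·log|z−a|.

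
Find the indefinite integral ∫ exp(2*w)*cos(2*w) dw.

exp(2*w)*sin(2*w)/4 + exp(2*w)*cos(2*w)/4 + C

Let I denote the integral. Integrate by parts with u = cos(2*w), dv = exp(2*w) dw, so v = exp(2*w)/2: I = exp(2*w)*cos(2*w)/2 + ∫ exp(2*w)*sin(2*w) dw.
Apply parts again with u = sin(2*w), dv = exp(2*w) dw: ∫ exp(2*w)*sin(2*w) dw = exp(2*w)*sin(2*w)/2 − I. Substituting back brings back I: I = exp(2*w)*sin(2*w)/2 + exp(2*w)*cos(2*w)/2 − I.
Solving for I: (1 + 1)·I equals the remaining terms, so I = (1/2)·(exp(2*w)*sin(2*w)/2 + exp(2*w)*cos(2*w)/2).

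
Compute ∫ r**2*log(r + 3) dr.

Use integration by parts with u = log(r + 3), dv = r**2 dr.
Then du = 1/(r + 3) dr and v = r**3/3.

r**3*log(r + 3)/3 - r**3/9 + r**2/2 - 3*r + 9*log(r + 3) + C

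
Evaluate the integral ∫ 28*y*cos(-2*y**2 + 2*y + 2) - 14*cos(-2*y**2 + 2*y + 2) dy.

-7*sin(-2*y**2 + 2*y + 2) + C

Let u = 2*y**2 - 2*y - 2, so du = (4*y - 2) dy.
Rewriting, the integral becomes 7·∫ cos(u) du = 7·sin(u).
Substituting back, u = 2*y**2 - 2*y - 2.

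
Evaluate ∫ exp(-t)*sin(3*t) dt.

-exp(-t)*sin(3*t)/10 - 3*exp(-t)*cos(3*t)/10 + C

Let I denote the integral. Integrate by parts with u = sin(3*t), dv = exp(-t) dt, so v = -exp(-t): I = -exp(-t)*sin(3*t) + 3·∫ exp(-t)*cos(3*t) dt.
Apply parts again with u = cos(3*t), dv = exp(-t) dt: ∫ exp(-t)*cos(3*t) dt = -exp(-t)*cos(3*t) − 3·I. Substituting back brings back I: I = -exp(-t)*sin(3*t) - 3*exp(-t)*cos(3*t) − 9·I.
Solving for I: (1 + 9)·I equals the remaining terms, so I = (1/10)·(-exp(-t)*sin(3*t) - 3*exp(-t)*cos(3*t)).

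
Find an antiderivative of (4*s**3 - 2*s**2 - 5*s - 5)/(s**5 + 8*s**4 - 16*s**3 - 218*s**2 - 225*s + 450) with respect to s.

21*log(s - 5)/176 + log(s - 1)/84 - 29*log(s + 3)/48 + 53*log(s + 5)/12 - 911*log(s + 6)/231 + C

Factor the denominator: (s - 5)*(s - 1)*(s + 3)*(s + 5)*(s + 6).
Partial-fraction decomposition: -911/(231*(s + 6)) + 53/(12*(s + 5)) - 29/(48*(s + 3)) + 1/(84*(s - 1)) + 21/(176*(s - 5)).
Integrate each term: A/(s−a) contributes A·log|s−a|.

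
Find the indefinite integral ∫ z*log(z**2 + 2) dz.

Let u = z**2 + 2, so du = (2*z) dz.
The integral becomes (1/2)·∫ log(u) du; integrate by parts with u′=log(u), dv′=du.

z**2*log(z**2 + 2)/2 - z**2/2 + log(z**2 + 2) + C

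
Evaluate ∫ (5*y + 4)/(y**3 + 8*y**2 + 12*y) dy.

log(y)/3 + 3*log(y + 2)/4 - 13*log(y + 6)/12 + C

Factor the denominator: y*(y + 2)*(y + 6).
Partial-fraction decomposition: -13/(12*(y + 6)) + 3/(4*(y + 2)) + 1/(3*y).
Integrate each term: A/(y−a) contributes A·log|y−a|.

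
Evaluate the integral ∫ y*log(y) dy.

Use integration by parts with u = log(y), dv = y dy.
Then du = 1/y dy and v = y**2/2.

y**2*log(y)/2 - y**2/4 + C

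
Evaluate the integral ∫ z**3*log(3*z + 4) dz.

z**4*log(3*z + 4)/4 - z**4/16 + z**3/9 - 2*z**2/9 + 16*z/27 - 64*log(3*z + 4)/81 + C

Use integration by parts with u = log(3*z + 4), dv = z**3 dz.
Then du = 3/(3*z + 4) dz and v = z**4/4.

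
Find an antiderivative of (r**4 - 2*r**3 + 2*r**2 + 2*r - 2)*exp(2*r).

Use integration by parts with u = r**4 - 2*r**3 + 2*r**2 + 2*r - 2, dv = exp(2*r) dr, so v = exp(2*r)/2.
Apply parts 4 times (tabular method): alternate signs, differentiate u down to 0, integrate dv up.

(r**4 - 4*r**3 + 8*r**2 - 6*r + 1)*exp(2*r)/2 + C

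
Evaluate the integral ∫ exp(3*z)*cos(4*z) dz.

Let I denote the integral. Integrate by parts with u = cos(4*z), dv = exp(3*z) dz, so v = exp(3*z)/3: I = exp(3*z)*cos(4*z)/3 + (4/3)·∫ exp(3*z)*sin(4*z) dz.
Apply parts again with u = sin(4*z), dv = exp(3*z) dz: ∫ exp(3*z)*sin(4*z) dz = exp(3*z)*sin(4*z)/3 − (4/3)·I. Substituting back brings back I: I = 4*exp(3*z)*sin(4*z)/9 + exp(3*z)*cos(4*z)/3 − (16/9)·I.
Solving for I: (1 + 16/9)·I equals the remaining terms, so I = (9/25)·(4*exp(3*z)*sin(4*z)/9 + exp(3*z)*cos(4*z)/3).

4*exp(3*z)*sin(4*z)/25 + 3*exp(3*z)*cos(4*z)/25 + C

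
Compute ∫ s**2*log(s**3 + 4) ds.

s**3*log(s**3 + 4)/3 - s**3/3 + 4*log(s**3 + 4)/3 + C

Let u = s**3 + 4, so du = (3*s**2) ds.
The integral becomes (1/3)·∫ log(u) du; integrate by parts with u′=log(u), dv′=du.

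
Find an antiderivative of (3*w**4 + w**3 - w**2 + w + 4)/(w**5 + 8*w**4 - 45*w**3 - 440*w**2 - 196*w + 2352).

3754*log(w - 7)/5005 - 29*log(w - 2)/1080 + 172*log(w + 4)/99 - 1817*log(w + 6)/104 + 3404*log(w + 7)/189 + C

Factor the denominator: (w - 7)*(w - 2)*(w + 4)*(w + 6)*(w + 7).
Partial-fraction decomposition: 3404/(189*(w + 7)) - 1817/(104*(w + 6)) + 172/(99*(w + 4)) - 29/(1080*(w - 2)) + 3754/(5005*(w - 7)).
Integrate each term: A/(w−a) contributes A·log|w−a|.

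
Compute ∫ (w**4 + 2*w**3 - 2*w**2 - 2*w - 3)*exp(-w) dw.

(-w**4 - 6*w**3 - 16*w**2 - 30*w - 27)*exp(-w) + C

Use integration by parts with u = w**4 + 2*w**3 - 2*w**2 - 2*w - 3, dv = exp(-w) dw, so v = -exp(-w).
Apply parts 4 times (tabular method): alternate signs, differentiate u down to 0, integrate dv up.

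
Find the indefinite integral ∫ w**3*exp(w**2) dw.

Let u = w², du = 2w dw; rewrite as (1/2)∫ u^1·exp(1u) du.
Now integrate by parts 1 time.

(w**2 - 1)*exp(w**2)/2 + C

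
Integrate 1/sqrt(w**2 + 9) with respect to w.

log(w + sqrt(w**2 + 9)) + C

Substitute w = 3·tan(θ), so dw = 3·sec(θ)^2 dθ and the radical becomes sqrt(w**2 + 9) = 3·sec(θ) by the Pythagorean identity.
Integrate the resulting trig expression in θ, then back-substitute tan(θ) = w/3, sec(θ) = sqrt(w**2 + 9)/3 (absorbing any constant into C).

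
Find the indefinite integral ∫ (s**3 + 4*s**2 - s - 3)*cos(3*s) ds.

Use integration by parts with u = s**3 + 4*s**2 - s - 3, dv = cos(3*s) ds, so v = sin(3*s)/3.
Apply parts 3 times (tabular method): alternate signs, differentiate u down to 0, integrate dv up.

s**3*sin(3*s)/3 + 4*s**2*sin(3*s)/3 + s**2*cos(3*s)/3 - 5*s*sin(3*s)/9 + 8*s*cos(3*s)/9 - 35*sin(3*s)/27 - 5*cos(3*s)/27 + C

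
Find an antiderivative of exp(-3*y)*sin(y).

-3*exp(-3*y)*sin(y)/10 - exp(-3*y)*cos(y)/10 + C

Let I denote the integral. Integrate by parts with u = sin(y), dv = exp(-3*y) dy, so v = -exp(-3*y)/3: I = -exp(-3*y)*sin(y)/3 + (1/3)·∫ exp(-3*y)*cos(y) dy.
Apply parts again with u = cos(y), dv = exp(-3*y) dy: ∫ exp(-3*y)*cos(y) dy = -exp(-3*y)*cos(y)/3 − (1/3)·I. Substituting back brings back I: I = -exp(-3*y)*sin(y)/3 - exp(-3*y)*cos(y)/9 − (1/9)·I.
Solving for I: (1 + 1/9)·I equals the remaining terms, so I = (9/10)·(-exp(-3*y)*sin(y)/3 - exp(-3*y)*cos(y)/9).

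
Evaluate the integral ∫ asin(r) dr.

r*asin(r) + sqrt(-r**2 + 1) + C

Use integration by parts with u = arcsin(r), dv = dr.
Then du = 1/sqrt(-r**2 + 1) dr.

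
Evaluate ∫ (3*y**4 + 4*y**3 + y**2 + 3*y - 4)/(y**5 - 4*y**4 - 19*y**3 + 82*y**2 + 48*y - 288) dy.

Factor the denominator: (y - 4)*(y - 3)**2*(y + 2)*(y + 4).
Partial-fraction decomposition: 32/(49*(y + 4)) - 1/(30*(y + 2)) - 4766/(245*(y - 3)) - 73/(7*(y - 3)**2) + 131/(6*(y - 4)).
Integrate each term; A/(y−a) gives A·log|y−a|; A/(y−a)² gives −A/(y−a).

131*log(y - 4)/6 - 4766*log(y - 3)/245 - log(y + 2)/30 + 32*log(y + 4)/49 + 73/(7*y - 21) + C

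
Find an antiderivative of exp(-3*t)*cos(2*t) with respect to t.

Let I denote the integral. Integrate by parts with u = cos(2*t), dv = exp(-3*t) dt, so v = -exp(-3*t)/3: I = -exp(-3*t)*cos(2*t)/3 − (2/3)·∫ exp(-3*t)*sin(2*t) dt.
Apply parts again with u = sin(2*t), dv = exp(-3*t) dt: ∫ exp(-3*t)*sin(2*t) dt = -exp(-3*t)*sin(2*t)/3 + (2/3)·I. Substituting back brings back I: I = 2*exp(-3*t)*sin(2*t)/9 - exp(-3*t)*cos(2*t)/3 − (4/9)·I.
Solving for I: (1 + 4/9)·I equals the remaining terms, so I = (9/13)·(2*exp(-3*t)*sin(2*t)/9 - exp(-3*t)*cos(2*t)/3).

2*exp(-3*t)*sin(2*t)/13 - 3*exp(-3*t)*cos(2*t)/13 + C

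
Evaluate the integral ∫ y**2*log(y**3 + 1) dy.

y**3*log(y**3 + 1)/3 - y**3/3 + log(y**3 + 1)/3 + C

Let u = y**3 + 1, so du = (3*y**2) dy.
The integral becomes (1/3)·∫ log(u) du; integrate by parts with u′=log(u), dv′=du.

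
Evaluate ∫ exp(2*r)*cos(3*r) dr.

3*exp(2*r)*sin(3*r)/13 + 2*exp(2*r)*cos(3*r)/13 + C

Let I denote the integral. Integrate by parts with u = cos(3*r), dv = exp(2*r) dr, so v = exp(2*r)/2: I = exp(2*r)*cos(3*r)/2 + (3/2)·∫ exp(2*r)*sin(3*r) dr.
Apply parts again with u = sin(3*r), dv = exp(2*r) dr: ∫ exp(2*r)*sin(3*r) dr = exp(2*r)*sin(3*r)/2 − (3/2)·I. Substituting back brings back I: I = 3*exp(2*r)*sin(3*r)/4 + exp(2*r)*cos(3*r)/2 − (9/4)·I.
Solving for I: (1 + 9/4)·I equals the remaining terms, so I = (4/13)·(3*exp(2*r)*sin(3*r)/4 + exp(2*r)*cos(3*r)/2).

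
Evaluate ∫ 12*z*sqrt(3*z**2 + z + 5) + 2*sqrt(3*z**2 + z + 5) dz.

4*(3*z**2 + z + 5)**(3/2)/3 + C

Let u = 3*z**2 + z + 5, so du = (6*z + 1) dz.
Rewriting, the integral becomes 2·∫ √u du = 2·(2/3)u^(3/2).
Substituting back, u = 3*z**2 + z + 5.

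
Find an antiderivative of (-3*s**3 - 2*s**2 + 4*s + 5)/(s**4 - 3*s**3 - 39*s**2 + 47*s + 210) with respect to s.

-547*log(s - 7)/216 + 41*log(s - 3)/80 + 13*log(s + 2)/135 - 155*log(s + 5)/144 + C

Factor the denominator: (s - 7)*(s - 3)*(s + 2)*(s + 5).
Partial-fraction decomposition: -155/(144*(s + 5)) + 13/(135*(s + 2)) + 41/(80*(s - 3)) - 547/(216*(s - 7)).
Integrate each term: A/(s−a) contributes A·log|s−a|.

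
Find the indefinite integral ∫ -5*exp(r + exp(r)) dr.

Let u = exp(r), so du = (exp(r)) dr.
Rewriting, the integral becomes -5·∫ e^u du = -5·e^u.
Substituting back, u = exp(r).

-5*exp(exp(r)) + C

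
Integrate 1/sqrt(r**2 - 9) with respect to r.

Substitute r = 3·sec(θ), so dr = 3·sec(θ)*tan(θ) dθ and the radical becomes sqrt(r**2 - 9) = 3·tan(θ) by the Pythagorean identity.
Integrate the resulting trig expression in θ, then back-substitute sec(θ) = r/3, tan(θ) = sqrt(r**2 - 9)/3 (absorbing any constant into C).

log(r + sqrt(r**2 - 9)) + C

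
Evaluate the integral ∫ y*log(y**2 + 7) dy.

Let u = y**2 + 7, so du = (2*y) dy.
The integral becomes (1/2)·∫ log(u) du; integrate by parts with u′=log(u), dv′=du.

y**2*log(y**2 + 7)/2 - y**2/2 + 7*log(y**2 + 7)/2 + C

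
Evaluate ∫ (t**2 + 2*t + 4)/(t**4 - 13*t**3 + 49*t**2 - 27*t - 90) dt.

52*log(t - 6)/21 - 13*log(t - 5)/4 + 19*log(t - 3)/24 - log(t + 1)/56 + C

Factor the denominator: (t - 6)*(t - 5)*(t - 3)*(t + 1).
Partial-fraction decomposition: -1/(56*(t + 1)) + 19/(24*(t - 3)) - 13/(4*(t - 5)) + 52/(21*(t - 6)).
Integrate each term: A/(t−a) contributes A·log|t−a|.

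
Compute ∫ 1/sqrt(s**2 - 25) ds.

Substitute s = 5·sec(θ), so ds = 5·sec(θ)*tan(θ) dθ and the radical becomes sqrt(s**2 - 25) = 5·tan(θ) by the Pythagorean identity.
Integrate the resulting trig expression in θ, then back-substitute sec(θ) = s/5, tan(θ) = sqrt(s**2 - 25)/5 (absorbing any constant into C).

log(s + sqrt(s**2 - 25)) + C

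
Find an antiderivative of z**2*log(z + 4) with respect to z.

Use integration by parts with u = log(z + 4), dv = z**2 dz.
Then du = 1/(z + 4) dz and v = z**3/3.

z**3*log(z + 4)/3 - z**3/9 + 2*z**2/3 - 16*z/3 + 64*log(z + 4)/3 + C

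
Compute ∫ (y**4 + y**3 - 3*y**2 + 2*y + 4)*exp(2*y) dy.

(4*y**4 - 4*y**3 - 6*y**2 + 14*y + 9)*exp(2*y)/8 + C

Use integration by parts with u = y**4 + y**3 - 3*y**2 + 2*y + 4, dv = exp(2*y) dy, so v = exp(2*y)/2.
Apply parts 4 times (tabular method): alternate signs, differentiate u down to 0, integrate dv up.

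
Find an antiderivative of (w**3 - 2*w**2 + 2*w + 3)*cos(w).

Use integration by parts with u = w**3 - 2*w**2 + 2*w + 3, dv = cos(w) dw, so v = sin(w).
Apply parts 3 times (tabular method): alternate signs, differentiate u down to 0, integrate dv up.

w**3*sin(w) - 2*w**2*sin(w) + 3*w**2*cos(w) - 4*w*sin(w) - 4*w*cos(w) + 7*sin(w) - 4*cos(w) + C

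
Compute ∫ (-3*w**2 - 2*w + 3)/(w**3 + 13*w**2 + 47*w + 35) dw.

log(w + 1)/12 + 31*log(w + 5)/4 - 65*log(w + 7)/6 + C

Factor the denominator: (w + 1)*(w + 5)*(w + 7).
Partial-fraction decomposition: -65/(6*(w + 7)) + 31/(4*(w + 5)) + 1/(12*(w + 1)).
Integrate each term: A/(w−a) contributes A·log|w−a|.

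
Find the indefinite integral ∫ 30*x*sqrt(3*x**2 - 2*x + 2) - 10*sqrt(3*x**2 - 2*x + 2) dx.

10*(3*x**2 - 2*x + 2)**(3/2)/3 + C

Let u = 3*x**2 - 2*x + 2, so du = (6*x - 2) dx.
Rewriting, the integral becomes 5·∫ √u du = 5·(2/3)u^(3/2).
Substituting back, u = 3*x**2 - 2*x + 2.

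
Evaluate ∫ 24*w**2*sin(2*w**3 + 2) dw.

Let u = 2*w**3 + 2, so du = (6*w**2) dw.
Rewriting, the integral becomes 4·∫ sin(u) du = 4·-cos(u).
Substituting back, u = 2*w**3 + 2.

-4*cos(2*w**3 + 2) + C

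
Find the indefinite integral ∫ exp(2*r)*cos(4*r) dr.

Let I denote the integral. Integrate by parts with u = cos(4*r), dv = exp(2*r) dr, so v = exp(2*r)/2: I = exp(2*r)*cos(4*r)/2 + 2·∫ exp(2*r)*sin(4*r) dr.
Apply parts again with u = sin(4*r), dv = exp(2*r) dr: ∫ exp(2*r)*sin(4*r) dr = exp(2*r)*sin(4*r)/2 − 2·I. Substituting back brings back I: I = exp(2*r)*sin(4*r) + exp(2*r)*cos(4*r)/2 − 4·I.
Solving for I: (1 + 4)·I equals the remaining terms, so I = (1/5)·(exp(2*r)*sin(4*r) + exp(2*r)*cos(4*r)/2).

exp(2*r)*sin(4*r)/5 + exp(2*r)*cos(4*r)/10 + C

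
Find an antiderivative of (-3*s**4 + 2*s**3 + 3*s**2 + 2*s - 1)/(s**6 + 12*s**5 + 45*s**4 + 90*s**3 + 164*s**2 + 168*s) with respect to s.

-log(s)/168 + 57*log(s + 2)/80 - 277*log(s + 3)/156 + 7757*log(s + 7)/7420 + 261*log(s**2 + 4)/22048 + 2293*atan(s/2)/11024 + C

Factor the denominator: s*(s + 2)*(s + 3)*(s + 7)*(s**2 + 4).
Partial-fraction decomposition: (261*s + 4586)/(11024*(s**2 + 4)) + 7757/(7420*(s + 7)) - 277/(156*(s + 3)) + 57/(80*(s + 2)) - 1/(168*s).
Integrate each term; A/(s−a) gives A·log|s−a|; the (Bs+D)/(s²+p²) term gives a log and an atan.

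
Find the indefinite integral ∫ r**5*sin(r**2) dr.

Let u = r², du = 2r dr; rewrite as (1/2)∫ u^2·sin(1u) du.
Now integrate by parts 2 times.

-r**4*cos(r**2)/2 + r**2*sin(r**2) + cos(r**2) + C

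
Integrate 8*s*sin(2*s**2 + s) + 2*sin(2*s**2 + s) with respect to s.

Let u = 2*s**2 + s, so du = (4*s + 1) ds.
Rewriting, the integral becomes 2·∫ sin(u) du = 2·-cos(u).
Substituting back, u = 2*s**2 + s.

-2*cos(2*s**2 + s) + C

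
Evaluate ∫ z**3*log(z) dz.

Use integration by parts with u = log(z), dv = z**3 dz.
Then du = 1/z dz and v = z**4/4.

z**4*log(z)/4 - z**4/16 + C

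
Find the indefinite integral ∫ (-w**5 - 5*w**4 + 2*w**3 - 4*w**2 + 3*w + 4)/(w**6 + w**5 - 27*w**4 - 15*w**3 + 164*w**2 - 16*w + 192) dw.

-139*log(w - 4)/68 + 617*log(w - 3)/490 - 12241*log(w + 4)/56644 + 3*log(w**2 + 1)/5780 + 39*atan(w)/2890 + 57/(119*w + 476) + C

Factor the denominator: (w - 4)*(w - 3)*(w + 4)**2*(w**2 + 1).
Partial-fraction decomposition: 3*(w + 13)/(2890*(w**2 + 1)) - 12241/(56644*(w + 4)) - 57/(119*(w + 4)**2) + 617/(490*(w - 3)) - 139/(68*(w - 4)).
Integrate each term; A/(w−a) gives A·log|w−a|; the (Bw+D)/(w²+p²) term gives a log and an atan.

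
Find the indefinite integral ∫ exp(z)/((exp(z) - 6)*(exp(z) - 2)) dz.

Let u = e^z, du = e^z dz.
The integral becomes ∫ du/((u-2)(u-6)); decompose into partial fractions.

log(exp(z) - 6)/4 - log(exp(z) - 2)/4 + C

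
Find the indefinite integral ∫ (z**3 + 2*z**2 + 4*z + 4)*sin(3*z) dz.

Use integration by parts with u = z**3 + 2*z**2 + 4*z + 4, dv = sin(3*z) dz, so v = -cos(3*z)/3.
Apply parts 3 times (tabular method): alternate signs, differentiate u down to 0, integrate dv up.

-z**3*cos(3*z)/3 + z**2*sin(3*z)/3 - 2*z**2*cos(3*z)/3 + 4*z*sin(3*z)/9 - 10*z*cos(3*z)/9 + 10*sin(3*z)/27 - 32*cos(3*z)/27 + C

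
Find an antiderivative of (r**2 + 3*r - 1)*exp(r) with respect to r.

Use integration by parts with u = r**2 + 3*r - 1, dv = exp(r) dr, so v = exp(r).
Apply parts 2 times (tabular method): alternate signs, differentiate u down to 0, integrate dv up.

(r**2 + r - 2)*exp(r) + C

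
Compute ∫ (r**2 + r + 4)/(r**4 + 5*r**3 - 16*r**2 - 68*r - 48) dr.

2*log(r - 4)/25 - 4*log(r + 1)/25 + log(r + 2)/4 - 17*log(r + 6)/100 + C

Factor the denominator: (r - 4)*(r + 1)*(r + 2)*(r + 6).
Partial-fraction decomposition: -17/(100*(r + 6)) + 1/(4*(r + 2)) - 4/(25*(r + 1)) + 2/(25*(r - 4)).
Integrate each term: A/(r−a) contributes A·log|r−a|.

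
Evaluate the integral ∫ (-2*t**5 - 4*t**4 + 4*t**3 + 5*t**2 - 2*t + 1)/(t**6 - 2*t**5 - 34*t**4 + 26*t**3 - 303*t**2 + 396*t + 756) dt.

Factor the denominator: (t - 7)*(t - 2)*(t + 1)*(t + 6)*(t**2 + 9).
Partial-fraction decomposition: -4*(5474*t + 19671)/(84825*(t**2 + 9)) - 9697/(23400*(t + 6)) + 1/(600*(t + 1)) + 79/(1560*(t - 2)) - 20807/(15080*(t - 7)).
Integrate each term; A/(t−a) gives A·log|t−a|; the (Bt+D)/(t²+p²) term gives a log and an atan.

-20807*log(t - 7)/15080 + 79*log(t - 2)/1560 + log(t + 1)/600 - 9697*log(t + 6)/23400 - 10948*log(t**2 + 9)/84825 - 26228*atan(t/3)/84825 + C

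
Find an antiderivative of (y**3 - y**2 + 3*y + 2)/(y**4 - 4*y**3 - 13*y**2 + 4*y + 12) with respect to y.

5*log(y - 6)/7 - log(y - 1)/6 - 3*log(y + 1)/14 + 2*log(y + 2)/3 + C

Factor the denominator: (y - 6)*(y - 1)*(y + 1)*(y + 2).
Partial-fraction decomposition: 2/(3*(y + 2)) - 3/(14*(y + 1)) - 1/(6*(y - 1)) + 5/(7*(y - 6)).
Integrate each term: A/(y−a) contributes A·log|y−a|.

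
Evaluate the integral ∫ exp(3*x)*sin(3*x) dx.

exp(3*x)*sin(3*x)/6 - exp(3*x)*cos(3*x)/6 + C

Let I denote the integral. Integrate by parts with u = sin(3*x), dv = exp(3*x) dx, so v = exp(3*x)/3: I = exp(3*x)*sin(3*x)/3 − ∫ exp(3*x)*cos(3*x) dx.
Apply parts again with u = cos(3*x), dv = exp(3*x) dx: ∫ exp(3*x)*cos(3*x) dx = exp(3*x)*cos(3*x)/3 + I. Substituting back brings back I: I = exp(3*x)*sin(3*x)/3 - exp(3*x)*cos(3*x)/3 − I.
Solving for I: (1 + 1)·I equals the remaining terms, so I = (1/2)·(exp(3*x)*sin(3*x)/3 - exp(3*x)*cos(3*x)/3).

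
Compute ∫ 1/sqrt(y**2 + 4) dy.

log(y + sqrt(y**2 + 4)) + C

Substitute y = 2·tan(θ), so dy = 2·sec(θ)^2 dθ and the radical becomes sqrt(y**2 + 4) = 2·sec(θ) by the Pythagorean identity.
Integrate the resulting trig expression in θ, then back-substitute tan(θ) = y/2, sec(θ) = sqrt(y**2 + 4)/2 (absorbing any constant into C).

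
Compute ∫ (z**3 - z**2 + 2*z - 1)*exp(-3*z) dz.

Use integration by parts with u = z**3 - z**2 + 2*z - 1, dv = exp(-3*z) dz, so v = -exp(-3*z)/3.
Apply parts 3 times (tabular method): alternate signs, differentiate u down to 0, integrate dv up.

(-3*z**3 - 6*z + 1)*exp(-3*z)/9 + C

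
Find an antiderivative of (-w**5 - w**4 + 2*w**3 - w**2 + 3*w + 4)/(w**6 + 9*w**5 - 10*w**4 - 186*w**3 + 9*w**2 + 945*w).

4*log(w)/945 - 5383*log(w - 3)/28800 - 47*log(w + 3)/432 + 1107*log(w + 5)/640 - 6827*log(w + 7)/2800 + 133/(720*w - 2160) + C

Factor the denominator: w*(w - 3)**2*(w + 3)*(w + 5)*(w + 7).
Partial-fraction decomposition: -6827/(2800*(w + 7)) + 1107/(640*(w + 5)) - 47/(432*(w + 3)) - 5383/(28800*(w - 3)) - 133/(720*(w - 3)**2) + 4/(945*w).
Integrate each term; A/(w−a) gives A·log|w−a|; A/(w−a)² gives −A/(w−a).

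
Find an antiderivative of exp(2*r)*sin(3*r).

Let I denote the integral. Integrate by parts with u = sin(3*r), dv = exp(2*r) dr, so v = exp(2*r)/2: I = exp(2*r)*sin(3*r)/2 − (3/2)·∫ exp(2*r)*cos(3*r) dr.
Apply parts again with u = cos(3*r), dv = exp(2*r) dr: ∫ exp(2*r)*cos(3*r) dr = exp(2*r)*cos(3*r)/2 + (3/2)·I. Substituting back brings back I: I = exp(2*r)*sin(3*r)/2 - 3*exp(2*r)*cos(3*r)/4 − (9/4)·I.
Solving for I: (1 + 9/4)·I equals the remaining terms, so I = (4/13)·(exp(2*r)*sin(3*r)/2 - 3*exp(2*r)*cos(3*r)/4).

2*exp(2*r)*sin(3*r)/13 - 3*exp(2*r)*cos(3*r)/13 + C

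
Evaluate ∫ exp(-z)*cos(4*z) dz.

4*exp(-z)*sin(4*z)/17 - exp(-z)*cos(4*z)/17 + C

Let I denote the integral. Integrate by parts with u = cos(4*z), dv = exp(-z) dz, so v = -exp(-z): I = -exp(-z)*cos(4*z) − 4·∫ exp(-z)*sin(4*z) dz.
Apply parts again with u = sin(4*z), dv = exp(-z) dz: ∫ exp(-z)*sin(4*z) dz = -exp(-z)*sin(4*z) + 4·I. Substituting back brings back I: I = 4*exp(-z)*sin(4*z) - exp(-z)*cos(4*z) − 16·I.
Solving for I: (1 + 16)·I equals the remaining terms, so I = (1/17)·(4*exp(-z)*sin(4*z) - exp(-z)*cos(4*z)).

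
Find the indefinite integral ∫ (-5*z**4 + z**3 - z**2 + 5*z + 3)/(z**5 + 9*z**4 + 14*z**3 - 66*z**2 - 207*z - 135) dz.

Factor the denominator: (z - 3)*(z + 1)*(z + 3)**2*(z + 5).
Partial-fraction decomposition: -3297/(128*(z + 5)) + 335/(16*(z + 3)) - 151/(8*(z + 3)**2) + 9/(64*(z + 1)) - 41/(128*(z - 3)).
Integrate each term; A/(z−a) gives A·log|z−a|; A/(z−a)² gives −A/(z−a).

-41*log(z - 3)/128 + 9*log(z + 1)/64 + 335*log(z + 3)/16 - 3297*log(z + 5)/128 + 151/(8*z + 24) + C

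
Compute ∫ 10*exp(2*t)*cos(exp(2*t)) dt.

5*sin(exp(2*t)) + C

Let u = exp(2*t), so du = (2*exp(2*t)) dt.
Rewriting, the integral becomes 5·∫ cos(u) du = 5·sin(u).
Substituting back, u = exp(2*t).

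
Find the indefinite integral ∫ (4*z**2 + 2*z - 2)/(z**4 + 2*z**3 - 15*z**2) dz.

-26*log(z)/225 + 5*log(z - 3)/9 - 11*log(z + 5)/25 - 2/(15*z) + C

Factor the denominator: z**2*(z - 3)*(z + 5).
Partial-fraction decomposition: -11/(25*(z + 5)) + 5/(9*(z - 3)) - 26/(225*z) + 2/(15*z**2).
Integrate each term; A/(z−a) gives A·log|z−a|; A/(z−a)² gives −A/(z−a).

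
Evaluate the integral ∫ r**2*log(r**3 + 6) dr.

r**3*log(r**3 + 6)/3 - r**3/3 + 2*log(r**3 + 6) + C

Let u = r**3 + 6, so du = (3*r**2) dr.
The integral becomes (1/3)·∫ log(u) du; integrate by parts with u′=log(u), dv′=du.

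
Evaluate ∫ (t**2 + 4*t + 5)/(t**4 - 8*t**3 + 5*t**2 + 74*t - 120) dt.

25*log(t - 5)/12 - 37*log(t - 4)/14 + 17*log(t - 2)/30 - log(t + 3)/140 + C

Factor the denominator: (t - 5)*(t - 4)*(t - 2)*(t + 3).
Partial-fraction decomposition: -1/(140*(t + 3)) + 17/(30*(t - 2)) - 37/(14*(t - 4)) + 25/(12*(t - 5)).
Integrate each term: A/(t−a) contributes A·log|t−a|.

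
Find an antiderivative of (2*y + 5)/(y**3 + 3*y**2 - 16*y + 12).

9*log(y - 2)/8 - log(y - 1) - log(y + 6)/8 + C

Factor the denominator: (y - 2)*(y - 1)*(y + 6).
Partial-fraction decomposition: -1/(8*(y + 6)) - 1/(y - 1) + 9/(8*(y - 2)).
Integrate each term: A/(y−a) contributes A·log|y−a|.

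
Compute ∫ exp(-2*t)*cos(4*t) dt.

exp(-2*t)*sin(4*t)/5 - exp(-2*t)*cos(4*t)/10 + C

Let I denote the integral. Integrate by parts with u = cos(4*t), dv = exp(-2*t) dt, so v = -exp(-2*t)/2: I = -exp(-2*t)*cos(4*t)/2 − 2·∫ exp(-2*t)*sin(4*t) dt.
Apply parts again with u = sin(4*t), dv = exp(-2*t) dt: ∫ exp(-2*t)*sin(4*t) dt = -exp(-2*t)*sin(4*t)/2 + 2·I. Substituting back brings back I: I = exp(-2*t)*sin(4*t) - exp(-2*t)*cos(4*t)/2 − 4·I.
Solving for I: (1 + 4)·I equals the remaining terms, so I = (1/5)·(exp(-2*t)*sin(4*t) - exp(-2*t)*cos(4*t)/2).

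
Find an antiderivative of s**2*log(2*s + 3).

s**3*log(2*s + 3)/3 - s**3/9 + s**2/4 - 3*s/4 + 9*log(2*s + 3)/8 + C

Use integration by parts with u = log(2*s + 3), dv = s**2 ds.
Then du = 2/(2*s + 3) ds and v = s**3/3.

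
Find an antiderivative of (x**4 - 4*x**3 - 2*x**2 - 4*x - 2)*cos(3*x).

x**4*sin(3*x)/3 - 4*x**3*sin(3*x)/3 + 4*x**3*cos(3*x)/9 - 10*x**2*sin(3*x)/9 - 4*x**2*cos(3*x)/3 - 4*x*sin(3*x)/9 - 20*x*cos(3*x)/27 - 34*sin(3*x)/81 - 4*cos(3*x)/27 + C

Use integration by parts with u = x**4 - 4*x**3 - 2*x**2 - 4*x - 2, dv = cos(3*x) dx, so v = sin(3*x)/3.
Apply parts 4 times (tabular method): alternate signs, differentiate u down to 0, integrate dv up.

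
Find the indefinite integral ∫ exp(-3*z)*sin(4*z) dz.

-3*exp(-3*z)*sin(4*z)/25 - 4*exp(-3*z)*cos(4*z)/25 + C

Let I denote the integral. Integrate by parts with u = sin(4*z), dv = exp(-3*z) dz, so v = -exp(-3*z)/3: I = -exp(-3*z)*sin(4*z)/3 + (4/3)·∫ exp(-3*z)*cos(4*z) dz.
Apply parts again with u = cos(4*z), dv = exp(-3*z) dz: ∫ exp(-3*z)*cos(4*z) dz = -exp(-3*z)*cos(4*z)/3 − (4/3)·I. Substituting back brings back I: I = -exp(-3*z)*sin(4*z)/3 - 4*exp(-3*z)*cos(4*z)/9 − (16/9)·I.
Solving for I: (1 + 16/9)·I equals the remaining terms, so I = (9/25)·(-exp(-3*z)*sin(4*z)/3 - 4*exp(-3*z)*cos(4*z)/9).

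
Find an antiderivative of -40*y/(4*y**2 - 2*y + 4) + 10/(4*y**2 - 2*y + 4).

Let u = 4*y**2 - 2*y + 4, so du = (8*y - 2) dy.
Rewriting, the integral becomes -5·∫ 1/u du = -5·log(u).
Substituting back, u = 4*y**2 - 2*y + 4.

-5*log(4*y**2 - 2*y + 4) + C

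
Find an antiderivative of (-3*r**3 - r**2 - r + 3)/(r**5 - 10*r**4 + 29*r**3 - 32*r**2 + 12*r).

log(r)/4 - 229*log(r - 6)/200 + 27*log(r - 2)/8 - 62*log(r - 1)/25 + 2/(5*r - 5) + C

Factor the denominator: r*(r - 6)*(r - 2)*(r - 1)**2.
Partial-fraction decomposition: -62/(25*(r - 1)) - 2/(5*(r - 1)**2) + 27/(8*(r - 2)) - 229/(200*(r - 6)) + 1/(4*r).
Integrate each term; A/(r−a) gives A·log|r−a|; A/(r−a)² gives −A/(r−a).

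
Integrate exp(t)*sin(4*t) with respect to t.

exp(t)*sin(4*t)/17 - 4*exp(t)*cos(4*t)/17 + C

Let I denote the integral. Integrate by parts with u = sin(4*t), dv = exp(t) dt, so v = exp(t): I = exp(t)*sin(4*t) − 4·∫ exp(t)*cos(4*t) dt.
Apply parts again with u = cos(4*t), dv = exp(t) dt: ∫ exp(t)*cos(4*t) dt = exp(t)*cos(4*t) + 4·I. Substituting back brings back I: I = exp(t)*sin(4*t) - 4*exp(t)*cos(4*t) − 16·I.
Solving for I: (1 + 16)·I equals the remaining terms, so I = (1/17)·(exp(t)*sin(4*t) - 4*exp(t)*cos(4*t)).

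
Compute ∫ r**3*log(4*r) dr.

Use integration by parts with u = log(4*r), dv = r**3 dr.
Then du = 1/r dr and v = r**4/4.

r**4*(log(r) + 2*log(2))/4 - r**4/16 + C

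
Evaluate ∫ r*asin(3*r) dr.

Use integration by parts with u = arcsin(3*r), dv = r dr.
Then du = 3/sqrt(-9*r**2 + 1) dr.

r**2*asin(3*r)/2 + r*sqrt(-9*r**2 + 1)/12 - asin(3*r)/36 + C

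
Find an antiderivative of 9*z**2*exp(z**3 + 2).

3*exp(z**3 + 2) + C

Let u = z**3 + 2, so du = (3*z**2) dz.
Rewriting, the integral becomes 3·∫ e^u du = 3·e^u.
Substituting back, u = z**3 + 2.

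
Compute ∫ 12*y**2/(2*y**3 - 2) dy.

Let u = 2*y**3 - 2, so du = (6*y**2) dy.
Rewriting, the integral becomes 2·∫ 1/u du = 2·log(u).
Substituting back, u = 2*y**3 - 2.

2*log(2*y**3 - 2) + C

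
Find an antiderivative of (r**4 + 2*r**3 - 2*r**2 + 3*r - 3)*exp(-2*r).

(-2*r**4 - 8*r**3 - 8*r**2 - 14*r - 1)*exp(-2*r)/4 + C

Use integration by parts with u = r**4 + 2*r**3 - 2*r**2 + 3*r - 3, dv = exp(-2*r) dr, so v = -exp(-2*r)/2.
Apply parts 4 times (tabular method): alternate signs, differentiate u down to 0, integrate dv up.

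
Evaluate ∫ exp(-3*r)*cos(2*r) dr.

2*exp(-3*r)*sin(2*r)/13 - 3*exp(-3*r)*cos(2*r)/13 + C

Let I denote the integral. Integrate by parts with u = cos(2*r), dv = exp(-3*r) dr, so v = -exp(-3*r)/3: I = -exp(-3*r)*cos(2*r)/3 − (2/3)·∫ exp(-3*r)*sin(2*r) dr.
Apply parts again with u = sin(2*r), dv = exp(-3*r) dr: ∫ exp(-3*r)*sin(2*r) dr = -exp(-3*r)*sin(2*r)/3 + (2/3)·I. Substituting back brings back I: I = 2*exp(-3*r)*sin(2*r)/9 - exp(-3*r)*cos(2*r)/3 − (4/9)·I.
Solving for I: (1 + 4/9)·I equals the remaining terms, so I = (9/13)·(2*exp(-3*r)*sin(2*r)/9 - exp(-3*r)*cos(2*r)/3).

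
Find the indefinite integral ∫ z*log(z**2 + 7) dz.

Let u = z**2 + 7, so du = (2*z) dz.
The integral becomes (1/2)·∫ log(u) du; integrate by parts with u′=log(u), dv′=du.

z**2*log(z**2 + 7)/2 - z**2/2 + 7*log(z**2 + 7)/2 + C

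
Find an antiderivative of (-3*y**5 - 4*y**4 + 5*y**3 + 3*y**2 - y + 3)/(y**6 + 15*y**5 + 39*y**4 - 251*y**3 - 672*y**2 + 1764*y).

Factor the denominator: y*(y - 3)*(y - 2)*(y + 6)*(y + 7)**2.
Partial-fraction decomposition: 14691877/(396900*(y + 7)) + 39259/(630*(y + 7)**2) - 1909/(48*(y + 6)) + 107/(1296*(y - 2)) - 33/(100*(y - 3)) + 1/(588*y).
Integrate each term; A/(y−a) gives A·log|y−a|; A/(y−a)² gives −A/(y−a).

log(y)/588 - 33*log(y - 3)/100 + 107*log(y - 2)/1296 - 1909*log(y + 6)/48 + 14691877*log(y + 7)/396900 - 39259/(630*y + 4410) + C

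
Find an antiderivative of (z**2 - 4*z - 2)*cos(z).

Use integration by parts with u = z**2 - 4*z - 2, dv = cos(z) dz, so v = sin(z).
Apply parts 2 times (tabular method): alternate signs, differentiate u down to 0, integrate dv up.

z**2*sin(z) - 4*z*sin(z) + 2*z*cos(z) - 4*sin(z) - 4*cos(z) + C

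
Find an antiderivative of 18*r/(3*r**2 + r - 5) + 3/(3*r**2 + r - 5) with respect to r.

Let u = 3*r**2 + r - 5, so du = (6*r + 1) dr.
Rewriting, the integral becomes 3·∫ 1/u du = 3·log(u).
Substituting back, u = 3*r**2 + r - 5.

3*log(3*r**2 + r - 5) + C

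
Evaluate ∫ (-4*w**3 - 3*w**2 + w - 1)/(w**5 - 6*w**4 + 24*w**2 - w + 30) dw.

-571*log(w - 5)/364 + 133*log(w - 3)/100 + 17*log(w + 2)/175 + 23*log(w**2 + 1)/325 + 31*atan(w)/650 + C

Factor the denominator: (w - 5)*(w - 3)*(w + 2)*(w**2 + 1).
Partial-fraction decomposition: (92*w + 31)/(650*(w**2 + 1)) + 17/(175*(w + 2)) + 133/(100*(w - 3)) - 571/(364*(w - 5)).
Integrate each term; A/(w−a) gives A·log|w−a|; the (Bw+D)/(w²+p²) term gives a log and an atan.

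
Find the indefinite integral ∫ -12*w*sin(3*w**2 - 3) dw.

2*cos(3*w**2 - 3) + C

Let u = 3*w**2 - 3, so du = (6*w) dw.
Rewriting, the integral becomes -2·∫ sin(u) du = -2·-cos(u).
Substituting back, u = 3*w**2 - 3.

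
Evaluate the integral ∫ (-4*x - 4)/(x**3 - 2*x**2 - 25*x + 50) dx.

Factor the denominator: (x - 5)*(x - 2)*(x + 5).
Partial-fraction decomposition: 8/(35*(x + 5)) + 4/(7*(x - 2)) - 4/(5*(x - 5)).
Integrate each term: A/(x−a) contributes A·log|x−a|.

-4*log(x - 5)/5 + 4*log(x - 2)/7 + 8*log(x + 5)/35 + C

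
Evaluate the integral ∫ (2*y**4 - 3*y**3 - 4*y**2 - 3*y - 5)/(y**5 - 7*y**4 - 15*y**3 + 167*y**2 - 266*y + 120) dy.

Factor the denominator: (y - 6)*(y - 4)*(y - 1)**2*(y + 5).
Partial-fraction decomposition: 1535/(3564*(y + 5)) - 503/(2700*(y - 1)) - 13/(90*(y - 1)**2) - 239/(162*(y - 4)) + 1777/(550*(y - 6)).
Integrate each term; A/(y−a) gives A·log|y−a|; A/(y−a)² gives −A/(y−a).

1777*log(y - 6)/550 - 239*log(y - 4)/162 - 503*log(y - 1)/2700 + 1535*log(y + 5)/3564 + 13/(90*y - 90) + C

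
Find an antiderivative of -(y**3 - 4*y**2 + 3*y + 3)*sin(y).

Use integration by parts with u = y**3 - 4*y**2 + 3*y + 3, dv = -sin(y) dy, so v = cos(y).
Apply parts 3 times (tabular method): alternate signs, differentiate u down to 0, integrate dv up.

y**3*cos(y) - 3*y**2*sin(y) - 4*y**2*cos(y) + 8*y*sin(y) - 3*y*cos(y) + 3*sin(y) + 11*cos(y) + C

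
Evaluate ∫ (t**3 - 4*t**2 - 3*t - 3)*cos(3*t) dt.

Use integration by parts with u = t**3 - 4*t**2 - 3*t - 3, dv = cos(3*t) dt, so v = sin(3*t)/3.
Apply parts 3 times (tabular method): alternate signs, differentiate u down to 0, integrate dv up.

t**3*sin(3*t)/3 - 4*t**2*sin(3*t)/3 + t**2*cos(3*t)/3 - 11*t*sin(3*t)/9 - 8*t*cos(3*t)/9 - 19*sin(3*t)/27 - 11*cos(3*t)/27 + C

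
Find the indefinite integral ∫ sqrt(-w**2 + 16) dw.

w*sqrt(-w**2 + 16)/2 + 8*asin(w/4) + C

Substitute w = 4·sin(θ), so dw = 4·cos(θ) dθ and the radical becomes sqrt(-w**2 + 16) = 4·cos(θ) by the Pythagorean identity.
Integrate the resulting trig expression in θ, then back-substitute θ = asin(w/4), sin(θ) = w/4, cos(θ) = sqrt(-w**2 + 16)/4 (absorbing any constant into C).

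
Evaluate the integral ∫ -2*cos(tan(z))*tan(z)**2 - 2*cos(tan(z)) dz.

Let u = tan(z), so du = (tan(z)**2 + 1) dz.
Rewriting, the integral becomes -2·∫ cos(u) du = -2·sin(u).
Substituting back, u = tan(z).

-2*sin(tan(z)) + C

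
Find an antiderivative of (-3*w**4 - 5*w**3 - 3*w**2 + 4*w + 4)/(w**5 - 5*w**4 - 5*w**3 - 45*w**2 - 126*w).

Factor the denominator: w*(w - 7)*(w + 2)*(w**2 + 9).
Partial-fraction decomposition: -(2671*w + 19683)/(6786*(w**2 + 9)) - 4/(39*(w + 2)) - 3011/(1218*(w - 7)) - 2/(63*w).
Integrate each term; A/(w−a) gives A·log|w−a|; the (Bw+D)/(w²+p²) term gives a log and an atan.

-2*log(w)/63 - 3011*log(w - 7)/1218 - 4*log(w + 2)/39 - 2671*log(w**2 + 9)/13572 - 729*atan(w/3)/754 + C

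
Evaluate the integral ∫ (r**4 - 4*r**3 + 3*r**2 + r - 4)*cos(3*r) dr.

Use integration by parts with u = r**4 - 4*r**3 + 3*r**2 + r - 4, dv = cos(3*r) dr, so v = sin(3*r)/3.
Apply parts 4 times (tabular method): alternate signs, differentiate u down to 0, integrate dv up.

r**4*sin(3*r)/3 - 4*r**3*sin(3*r)/3 + 4*r**3*cos(3*r)/9 + 5*r**2*sin(3*r)/9 - 4*r**2*cos(3*r)/3 + 11*r*sin(3*r)/9 + 10*r*cos(3*r)/27 - 118*sin(3*r)/81 + 11*cos(3*r)/27 + C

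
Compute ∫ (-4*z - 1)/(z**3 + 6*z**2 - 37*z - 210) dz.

Factor the denominator: (z - 6)*(z + 5)*(z + 7).
Partial-fraction decomposition: 27/(26*(z + 7)) - 19/(22*(z + 5)) - 25/(143*(z - 6)).
Integrate each term: A/(z−a) contributes A·log|z−a|.

-25*log(z - 6)/143 - 19*log(z + 5)/22 + 27*log(z + 7)/26 + C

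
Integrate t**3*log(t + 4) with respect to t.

t**4*log(t + 4)/4 - t**4/16 + t**3/3 - 2*t**2 + 16*t - 64*log(t + 4) + C

Use integration by parts with u = log(t + 4), dv = t**3 dt.
Then du = 1/(t + 4) dt and v = t**4/4.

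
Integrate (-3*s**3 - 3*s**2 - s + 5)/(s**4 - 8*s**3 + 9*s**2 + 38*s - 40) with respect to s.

-225*log(s - 5)/14 + 239*log(s - 4)/18 - log(s - 1)/18 - 19*log(s + 2)/126 + C

Factor the denominator: (s - 5)*(s - 4)*(s - 1)*(s + 2).
Partial-fraction decomposition: -19/(126*(s + 2)) - 1/(18*(s - 1)) + 239/(18*(s - 4)) - 225/(14*(s - 5)).
Integrate each term: A/(s−a) contributes A·log|s−a|.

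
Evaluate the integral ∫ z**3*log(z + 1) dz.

Use integration by parts with u = log(z + 1), dv = z**3 dz.
Then du = 1/(z + 1) dz and v = z**4/4.

z**4*log(z + 1)/4 - z**4/16 + z**3/12 - z**2/8 + z/4 - log(z + 1)/4 + C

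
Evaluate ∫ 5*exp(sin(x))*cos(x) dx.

Let u = sin(x), so du = (cos(x)) dx.
Rewriting, the integral becomes 5·∫ e^u du = 5·e^u.
Substituting back, u = sin(x).

5*exp(sin(x)) + C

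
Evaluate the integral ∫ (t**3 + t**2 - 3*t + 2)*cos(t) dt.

Use integration by parts with u = t**3 + t**2 - 3*t + 2, dv = cos(t) dt, so v = sin(t).
Apply parts 3 times (tabular method): alternate signs, differentiate u down to 0, integrate dv up.

t**3*sin(t) + t**2*sin(t) + 3*t**2*cos(t) - 9*t*sin(t) + 2*t*cos(t) - 9*cos(t) + C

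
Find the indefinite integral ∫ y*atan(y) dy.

y**2*atan(y)/2 - y/2 + atan(y)/2 + C

Use integration by parts with u = arctan(y), dv = y dy.
Then du = 1/(y**2 + 1) dy.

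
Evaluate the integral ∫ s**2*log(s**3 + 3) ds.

s**3*log(s**3 + 3)/3 - s**3/3 + log(s**3 + 3) + C

Let u = s**3 + 3, so du = (3*s**2) ds.
The integral becomes (1/3)·∫ log(u) du; integrate by parts with u′=log(u), dv′=du.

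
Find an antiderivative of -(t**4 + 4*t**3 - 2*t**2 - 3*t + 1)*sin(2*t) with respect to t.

Use integration by parts with u = t**4 + 4*t**3 - 2*t**2 - 3*t + 1, dv = -sin(2*t) dt, so v = cos(2*t)/2.
Apply parts 4 times (tabular method): alternate signs, differentiate u down to 0, integrate dv up.

t**4*cos(2*t)/2 - t**3*sin(2*t) + 2*t**3*cos(2*t) - 3*t**2*sin(2*t) - 5*t**2*cos(2*t)/2 + 5*t*sin(2*t)/2 - 9*t*cos(2*t)/2 + 9*sin(2*t)/4 + 7*cos(2*t)/4 + C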